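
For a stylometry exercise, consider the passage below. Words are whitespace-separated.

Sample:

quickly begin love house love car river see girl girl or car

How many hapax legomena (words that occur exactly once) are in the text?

Frequencies: love:2, car:2, girl:2, quickly:1, begin:1, house:1, river:1, see:1, or:1
Hapax (freq=1): begin, house, or, quickly, river, see

6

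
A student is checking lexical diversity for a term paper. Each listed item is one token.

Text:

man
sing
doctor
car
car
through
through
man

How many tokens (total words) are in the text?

Tokens: man, sing, doctor, car, car, through, through, man
N = 8

8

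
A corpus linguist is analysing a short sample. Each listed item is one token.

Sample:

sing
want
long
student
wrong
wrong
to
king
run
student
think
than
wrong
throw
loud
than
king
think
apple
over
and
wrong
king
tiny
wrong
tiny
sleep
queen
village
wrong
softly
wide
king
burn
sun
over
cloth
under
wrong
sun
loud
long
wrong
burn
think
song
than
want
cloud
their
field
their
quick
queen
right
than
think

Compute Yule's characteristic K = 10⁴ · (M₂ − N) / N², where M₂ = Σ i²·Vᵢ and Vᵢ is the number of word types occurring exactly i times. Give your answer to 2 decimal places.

Frequencies: wrong:8, king:4, think:4, than:4, want:2, long:2, student:2, loud:2, over:2, tiny:2, queen:2, burn:2, sun:2, their:2, sing:1, to:1, run:1, throw:1, apple:1, and:1, … (11 more, each freq 1)
N = 57. Frequency spectrum: V_1=17, V_2=10, V_4=3, V_8=1
M₂ = 1²·17 + 2²·10 + 4²·3 + 8²·1 = 169
K = 10000 × (169 − 57) / 57² = 344.72

344.72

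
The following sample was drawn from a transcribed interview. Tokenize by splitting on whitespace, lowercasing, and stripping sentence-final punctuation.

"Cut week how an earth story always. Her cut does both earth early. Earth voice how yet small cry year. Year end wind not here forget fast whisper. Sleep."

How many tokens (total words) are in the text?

29

Tokens: cut, week, how, an, earth, story, always, her, cut, does, both, earth, early, earth, voice, how, yet, small, cry, year, year, end, wind, not, here, forget, fast, whisper, sleep
N = 29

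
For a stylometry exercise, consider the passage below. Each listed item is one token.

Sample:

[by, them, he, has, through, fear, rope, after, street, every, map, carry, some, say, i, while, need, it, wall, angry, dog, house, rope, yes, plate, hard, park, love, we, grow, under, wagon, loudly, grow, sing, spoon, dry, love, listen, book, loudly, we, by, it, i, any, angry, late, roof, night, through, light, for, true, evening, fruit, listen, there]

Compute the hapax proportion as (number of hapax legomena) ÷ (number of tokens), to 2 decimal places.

0.62

Frequencies: by:2, through:2, rope:2, i:2, it:2, angry:2, love:2, we:2, grow:2, loudly:2, listen:2, them:1, he:1, has:1, fear:1, after:1, street:1, every:1, map:1, carry:1, … (27 more, each freq 1)
Hapax count = 36; token count = 58.
Ratio = 36 / 58 = 0.62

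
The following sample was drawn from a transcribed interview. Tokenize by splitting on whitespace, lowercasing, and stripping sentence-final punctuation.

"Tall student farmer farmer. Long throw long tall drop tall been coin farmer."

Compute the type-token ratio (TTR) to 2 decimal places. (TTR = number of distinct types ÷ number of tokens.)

N = 13 tokens, V = 8 types.
TTR = V / N = 8 / 13 = 0.62

0.62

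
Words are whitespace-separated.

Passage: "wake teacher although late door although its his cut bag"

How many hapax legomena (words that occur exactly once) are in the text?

8

Frequencies: although:2, wake:1, teacher:1, late:1, door:1, its:1, his:1, cut:1, bag:1
Hapax (freq=1): bag, cut, door, his, its, late, teacher, wake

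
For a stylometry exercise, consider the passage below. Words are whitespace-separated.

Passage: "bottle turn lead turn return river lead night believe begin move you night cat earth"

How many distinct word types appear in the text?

Distinct types: {begin, believe, bottle, cat, earth, lead, move, night, return, river, turn, you}
V = 12

12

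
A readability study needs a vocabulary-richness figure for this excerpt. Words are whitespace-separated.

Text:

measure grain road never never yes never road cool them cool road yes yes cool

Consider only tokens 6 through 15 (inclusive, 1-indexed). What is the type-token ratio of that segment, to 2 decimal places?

Segment tokens 6–15: yes, never, road, cool, them, cool, road, yes, yes, cool
Segment N = 10, segment V = 5.
TTR = 5 / 10 = 0.50

0.50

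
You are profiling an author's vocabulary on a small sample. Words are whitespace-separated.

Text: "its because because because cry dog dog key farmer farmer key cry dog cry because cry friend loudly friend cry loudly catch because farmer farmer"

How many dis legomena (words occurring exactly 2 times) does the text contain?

Frequencies: because:5, cry:5, farmer:4, dog:3, key:2, friend:2, loudly:2, its:1, catch:1
Words with frequency 2: friend, key, loudly

3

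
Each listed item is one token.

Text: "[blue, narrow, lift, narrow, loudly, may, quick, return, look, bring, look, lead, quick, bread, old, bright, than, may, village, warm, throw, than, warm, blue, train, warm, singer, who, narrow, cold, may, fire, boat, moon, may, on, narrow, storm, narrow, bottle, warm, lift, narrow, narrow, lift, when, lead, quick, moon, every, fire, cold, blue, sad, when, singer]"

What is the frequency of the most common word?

Frequencies: narrow:7, may:4, warm:4, blue:3, lift:3, quick:3, look:2, lead:2, than:2, singer:2, cold:2, fire:2, moon:2, when:2, loudly:1, return:1, bring:1, bread:1, old:1, bright:1, … (10 more, each freq 1)
Most common: 'narrow' with frequency 7.

7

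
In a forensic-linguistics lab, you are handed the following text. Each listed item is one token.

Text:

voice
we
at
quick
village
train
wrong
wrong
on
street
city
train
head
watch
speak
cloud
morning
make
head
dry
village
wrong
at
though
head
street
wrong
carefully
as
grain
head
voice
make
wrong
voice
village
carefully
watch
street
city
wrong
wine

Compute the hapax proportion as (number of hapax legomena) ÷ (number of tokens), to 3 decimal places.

0.262

Frequencies: wrong:6, head:4, voice:3, village:3, street:3, at:2, train:2, city:2, watch:2, make:2, carefully:2, we:1, quick:1, on:1, speak:1, cloud:1, morning:1, dry:1, though:1, as:1, … (2 more, each freq 1)
Hapax count = 11; token count = 42.
Ratio = 11 / 42 = 0.262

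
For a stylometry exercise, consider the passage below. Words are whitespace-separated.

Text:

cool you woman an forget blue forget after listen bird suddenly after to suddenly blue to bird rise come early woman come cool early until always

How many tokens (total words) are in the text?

26

Tokens: cool, you, woman, an, forget, blue, forget, after, listen, bird, suddenly, after, to, suddenly, blue, to, bird, rise, come, early, woman, come, cool, early, until, always
N = 26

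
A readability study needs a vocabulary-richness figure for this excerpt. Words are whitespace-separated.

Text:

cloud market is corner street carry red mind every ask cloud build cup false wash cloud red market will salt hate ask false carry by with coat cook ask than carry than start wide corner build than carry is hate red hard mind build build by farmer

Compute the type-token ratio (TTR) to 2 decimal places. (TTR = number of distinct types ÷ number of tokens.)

N = 47 tokens, V = 26 types.
TTR = V / N = 26 / 47 = 0.55

0.55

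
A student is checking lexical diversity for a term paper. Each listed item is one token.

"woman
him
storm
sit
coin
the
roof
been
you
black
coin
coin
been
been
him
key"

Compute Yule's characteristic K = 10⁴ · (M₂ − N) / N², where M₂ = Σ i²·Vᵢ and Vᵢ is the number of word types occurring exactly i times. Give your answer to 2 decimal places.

Frequencies: coin:3, been:3, him:2, woman:1, storm:1, sit:1, the:1, roof:1, you:1, black:1, key:1
N = 16. Frequency spectrum: V_1=8, V_2=1, V_3=2
M₂ = 1²·8 + 2²·1 + 3²·2 = 30
K = 10000 × (30 − 16) / 16² = 546.88

546.88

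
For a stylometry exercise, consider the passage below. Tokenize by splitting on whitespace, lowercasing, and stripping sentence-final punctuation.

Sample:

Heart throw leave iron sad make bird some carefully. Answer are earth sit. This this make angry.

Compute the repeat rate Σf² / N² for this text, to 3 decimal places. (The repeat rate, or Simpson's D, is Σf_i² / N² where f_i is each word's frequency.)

0.073

Frequencies: make:2, this:2, heart:1, throw:1, leave:1, iron:1, sad:1, bird:1, some:1, carefully:1, answer:1, are:1, earth:1, sit:1, angry:1
Σf² = 21; N² = 289
Repeat rate = 21 / 289 = 0.073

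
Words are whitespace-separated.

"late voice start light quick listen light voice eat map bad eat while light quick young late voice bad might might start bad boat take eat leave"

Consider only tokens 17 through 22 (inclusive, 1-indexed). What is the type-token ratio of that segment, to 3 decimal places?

Segment tokens 17–22: late, voice, bad, might, might, start
Segment N = 6, segment V = 5.
TTR = 5 / 6 = 0.833

0.833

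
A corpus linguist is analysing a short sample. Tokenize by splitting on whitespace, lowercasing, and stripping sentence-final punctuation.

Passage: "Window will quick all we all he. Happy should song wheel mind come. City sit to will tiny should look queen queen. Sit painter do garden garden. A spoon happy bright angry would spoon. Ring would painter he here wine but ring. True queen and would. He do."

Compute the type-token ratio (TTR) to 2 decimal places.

0.67

N = 48 tokens, V = 32 types.
TTR = V / N = 32 / 48 = 0.67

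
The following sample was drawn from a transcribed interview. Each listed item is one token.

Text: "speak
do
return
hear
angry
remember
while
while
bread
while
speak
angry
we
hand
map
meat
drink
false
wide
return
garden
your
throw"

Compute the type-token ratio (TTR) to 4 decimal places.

N = 23 tokens, V = 18 types.
TTR = V / N = 18 / 23 = 0.7826

0.7826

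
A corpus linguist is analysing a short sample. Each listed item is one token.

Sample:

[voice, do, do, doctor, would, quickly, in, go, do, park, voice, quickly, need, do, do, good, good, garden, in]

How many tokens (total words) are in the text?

Tokens: voice, do, do, doctor, would, quickly, in, go, do, park, voice, quickly, need, do, do, good, good, garden, in
N = 19

19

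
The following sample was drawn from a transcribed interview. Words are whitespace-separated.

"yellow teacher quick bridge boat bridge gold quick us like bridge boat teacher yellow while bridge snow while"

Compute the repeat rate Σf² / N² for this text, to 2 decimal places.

Frequencies: bridge:4, yellow:2, teacher:2, quick:2, boat:2, while:2, gold:1, us:1, like:1, snow:1
Σf² = 40; N² = 324
Repeat rate = 40 / 324 = 0.12

0.12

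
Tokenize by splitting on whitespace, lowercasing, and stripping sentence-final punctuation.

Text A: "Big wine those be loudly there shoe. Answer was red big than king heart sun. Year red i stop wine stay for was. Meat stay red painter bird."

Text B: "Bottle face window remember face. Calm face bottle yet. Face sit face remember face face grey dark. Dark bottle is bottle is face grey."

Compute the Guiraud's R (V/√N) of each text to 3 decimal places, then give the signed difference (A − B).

2.117

A: V=22, N=28, R=4.158
B: V=10, N=24, R=2.041
Difference = 4.158 − 2.041 = 2.117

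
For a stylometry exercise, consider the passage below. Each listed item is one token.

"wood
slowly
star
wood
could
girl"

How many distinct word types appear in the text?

Distinct types: {could, girl, slowly, star, wood}
V = 5

5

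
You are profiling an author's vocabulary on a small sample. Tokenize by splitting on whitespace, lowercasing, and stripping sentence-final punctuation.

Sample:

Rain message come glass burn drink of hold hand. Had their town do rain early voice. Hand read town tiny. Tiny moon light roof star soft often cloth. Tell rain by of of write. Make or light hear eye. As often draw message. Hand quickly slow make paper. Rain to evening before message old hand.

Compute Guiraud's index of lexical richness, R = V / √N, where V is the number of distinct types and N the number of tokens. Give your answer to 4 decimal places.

N = 55, V = 40.
√N = 7.416198
R = 40 / 7.416198 = 5.3936

5.3936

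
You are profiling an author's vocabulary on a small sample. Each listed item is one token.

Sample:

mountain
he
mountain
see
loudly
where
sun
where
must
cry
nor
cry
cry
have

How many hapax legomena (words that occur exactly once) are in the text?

7

Frequencies: cry:3, mountain:2, where:2, he:1, see:1, loudly:1, sun:1, must:1, nor:1, have:1
Hapax (freq=1): have, he, loudly, must, nor, see, sun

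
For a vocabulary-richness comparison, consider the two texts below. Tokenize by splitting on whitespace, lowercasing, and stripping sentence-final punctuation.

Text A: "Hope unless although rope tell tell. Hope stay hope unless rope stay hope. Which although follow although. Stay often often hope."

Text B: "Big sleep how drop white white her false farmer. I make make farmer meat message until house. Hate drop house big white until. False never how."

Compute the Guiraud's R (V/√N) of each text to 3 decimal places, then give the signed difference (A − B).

-1.174

A: V=9, N=21, R=1.964
B: V=16, N=26, R=3.138
Difference = 1.964 − 3.138 = -1.174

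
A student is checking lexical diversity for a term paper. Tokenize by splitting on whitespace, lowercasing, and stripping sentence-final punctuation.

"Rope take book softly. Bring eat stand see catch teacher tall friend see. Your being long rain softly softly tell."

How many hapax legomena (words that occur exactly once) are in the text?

15

Frequencies: softly:3, see:2, rope:1, take:1, book:1, bring:1, eat:1, stand:1, catch:1, teacher:1, tall:1, friend:1, your:1, being:1, long:1, rain:1, tell:1
Hapax (freq=1): being, book, bring, catch, eat, friend, long, rain, rope, stand, take, tall, teacher, tell, your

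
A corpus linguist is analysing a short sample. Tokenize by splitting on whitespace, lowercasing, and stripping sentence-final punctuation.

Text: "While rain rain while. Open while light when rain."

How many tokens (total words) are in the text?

9

Tokens: while, rain, rain, while, open, while, light, when, rain
N = 9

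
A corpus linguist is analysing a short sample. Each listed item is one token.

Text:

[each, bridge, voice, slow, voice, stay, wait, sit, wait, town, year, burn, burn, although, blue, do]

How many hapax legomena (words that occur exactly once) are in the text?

Frequencies: voice:2, wait:2, burn:2, each:1, bridge:1, slow:1, stay:1, sit:1, town:1, year:1, although:1, blue:1, do:1
Hapax (freq=1): although, blue, bridge, do, each, sit, slow, stay, town, year

10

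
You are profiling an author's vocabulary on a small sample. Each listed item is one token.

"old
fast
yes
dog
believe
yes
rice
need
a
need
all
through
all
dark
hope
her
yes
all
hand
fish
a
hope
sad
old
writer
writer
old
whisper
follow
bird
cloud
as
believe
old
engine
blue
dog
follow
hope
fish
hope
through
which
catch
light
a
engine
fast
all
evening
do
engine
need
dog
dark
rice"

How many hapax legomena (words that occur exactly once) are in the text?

13

Frequencies: old:4, all:4, hope:4, yes:3, dog:3, need:3, a:3, engine:3, fast:2, believe:2, rice:2, through:2, dark:2, fish:2, writer:2, follow:2, her:1, hand:1, sad:1, whisper:1, … (9 more, each freq 1)
Hapax (freq=1): as, bird, blue, catch, cloud, do, evening, hand, her, light, sad, which, whisper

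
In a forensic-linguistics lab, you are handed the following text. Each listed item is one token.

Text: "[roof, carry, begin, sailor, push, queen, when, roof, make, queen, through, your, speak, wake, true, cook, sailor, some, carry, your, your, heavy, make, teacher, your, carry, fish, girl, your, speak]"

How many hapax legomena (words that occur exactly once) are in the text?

Frequencies: your:5, carry:3, roof:2, sailor:2, queen:2, make:2, speak:2, begin:1, push:1, when:1, through:1, wake:1, true:1, cook:1, some:1, heavy:1, teacher:1, fish:1, girl:1
Hapax (freq=1): begin, cook, fish, girl, heavy, push, some, teacher, through, true, wake, when

12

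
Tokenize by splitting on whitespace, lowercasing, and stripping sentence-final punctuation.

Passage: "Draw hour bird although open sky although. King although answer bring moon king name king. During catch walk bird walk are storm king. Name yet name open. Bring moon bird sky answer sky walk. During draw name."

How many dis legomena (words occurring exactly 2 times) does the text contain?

6

Frequencies: king:4, name:4, bird:3, although:3, sky:3, walk:3, draw:2, open:2, answer:2, bring:2, moon:2, during:2, hour:1, catch:1, are:1, storm:1, yet:1
Words with frequency 2: answer, bring, draw, during, moon, open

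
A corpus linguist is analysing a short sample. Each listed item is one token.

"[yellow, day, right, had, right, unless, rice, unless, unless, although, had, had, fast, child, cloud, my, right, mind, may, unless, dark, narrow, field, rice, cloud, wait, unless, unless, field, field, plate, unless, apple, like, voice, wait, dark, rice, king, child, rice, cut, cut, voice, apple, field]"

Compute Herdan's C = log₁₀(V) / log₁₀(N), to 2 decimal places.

0.82

N = 46, V = 23.
log₁₀(V) = 1.361728, log₁₀(N) = 1.662758
C = 1.361728 / 1.662758 = 0.82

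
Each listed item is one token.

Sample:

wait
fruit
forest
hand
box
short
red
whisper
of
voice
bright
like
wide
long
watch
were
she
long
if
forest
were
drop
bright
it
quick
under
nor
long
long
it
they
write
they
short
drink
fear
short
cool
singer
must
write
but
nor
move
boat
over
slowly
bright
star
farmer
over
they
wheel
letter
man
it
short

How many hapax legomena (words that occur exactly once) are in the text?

Frequencies: short:4, long:4, bright:3, it:3, they:3, forest:2, were:2, nor:2, write:2, over:2, wait:1, fruit:1, hand:1, box:1, red:1, whisper:1, of:1, voice:1, like:1, wide:1, … (20 more, each freq 1)
Hapax (freq=1): boat, box, but, cool, drink, drop, farmer, fear, fruit, hand, if, letter, like, man, move, must, of, quick, red, she, singer, slowly, star, under, voice, wait, watch, wheel, whisper, wide

30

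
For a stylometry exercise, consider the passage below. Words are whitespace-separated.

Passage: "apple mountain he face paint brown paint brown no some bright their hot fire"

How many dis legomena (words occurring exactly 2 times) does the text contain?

2

Frequencies: paint:2, brown:2, apple:1, mountain:1, he:1, face:1, no:1, some:1, bright:1, their:1, hot:1, fire:1
Words with frequency 2: brown, paint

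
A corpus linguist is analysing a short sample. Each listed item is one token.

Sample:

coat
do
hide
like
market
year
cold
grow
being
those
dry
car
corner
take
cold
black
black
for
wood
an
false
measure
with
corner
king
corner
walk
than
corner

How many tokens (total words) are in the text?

29

Tokens: coat, do, hide, like, market, year, cold, grow, being, those, dry, car, corner, take, cold, black, black, for, wood, an, false, measure, with, corner, king, corner, walk, than, corner
N = 29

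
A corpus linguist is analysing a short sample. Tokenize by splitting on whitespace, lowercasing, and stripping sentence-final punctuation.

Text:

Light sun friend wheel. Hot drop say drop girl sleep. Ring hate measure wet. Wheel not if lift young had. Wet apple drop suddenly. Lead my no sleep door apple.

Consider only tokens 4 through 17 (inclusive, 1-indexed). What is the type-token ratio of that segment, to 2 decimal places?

Segment tokens 4–17: wheel, hot, drop, say, drop, girl, sleep, ring, hate, measure, wet, wheel, not, if
Segment N = 14, segment V = 12.
TTR = 12 / 14 = 0.86

0.86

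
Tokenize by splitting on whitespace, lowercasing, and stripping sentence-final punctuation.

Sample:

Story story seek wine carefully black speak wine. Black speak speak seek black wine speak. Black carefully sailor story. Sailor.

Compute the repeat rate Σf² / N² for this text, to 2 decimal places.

Frequencies: black:4, speak:4, story:3, wine:3, seek:2, carefully:2, sailor:2
Σf² = 62; N² = 400
Repeat rate = 62 / 400 = 0.16

0.16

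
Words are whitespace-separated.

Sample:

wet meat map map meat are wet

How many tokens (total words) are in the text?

Tokens: wet, meat, map, map, meat, are, wet
N = 7

7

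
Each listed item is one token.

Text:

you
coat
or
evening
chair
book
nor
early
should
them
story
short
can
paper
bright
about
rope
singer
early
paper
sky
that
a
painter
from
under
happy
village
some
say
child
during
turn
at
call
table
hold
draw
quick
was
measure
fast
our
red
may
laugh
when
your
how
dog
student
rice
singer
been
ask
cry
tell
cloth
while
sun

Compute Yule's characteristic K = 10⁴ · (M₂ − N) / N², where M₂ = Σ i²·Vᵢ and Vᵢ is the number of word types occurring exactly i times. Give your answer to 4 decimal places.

Frequencies: early:2, paper:2, singer:2, you:1, coat:1, or:1, evening:1, chair:1, book:1, nor:1, should:1, them:1, story:1, short:1, can:1, bright:1, about:1, rope:1, sky:1, that:1, … (37 more, each freq 1)
N = 60. Frequency spectrum: V_1=54, V_2=3
M₂ = 1²·54 + 2²·3 = 66
K = 10000 × (66 − 60) / 60² = 16.6667

16.6667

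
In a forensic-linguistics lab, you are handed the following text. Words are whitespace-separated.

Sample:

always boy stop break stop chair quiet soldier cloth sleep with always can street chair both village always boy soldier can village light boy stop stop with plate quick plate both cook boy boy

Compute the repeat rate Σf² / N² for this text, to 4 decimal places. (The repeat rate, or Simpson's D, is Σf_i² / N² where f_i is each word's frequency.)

Frequencies: boy:5, stop:4, always:3, chair:2, soldier:2, with:2, can:2, both:2, village:2, plate:2, break:1, quiet:1, cloth:1, sleep:1, street:1, light:1, quick:1, cook:1
Σf² = 86; N² = 1156
Repeat rate = 86 / 1156 = 0.0744

0.0744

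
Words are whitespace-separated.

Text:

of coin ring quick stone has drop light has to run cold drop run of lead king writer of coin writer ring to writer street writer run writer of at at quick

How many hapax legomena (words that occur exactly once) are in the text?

Frequencies: writer:5, of:4, run:3, coin:2, ring:2, quick:2, has:2, drop:2, to:2, at:2, stone:1, light:1, cold:1, lead:1, king:1, street:1
Hapax (freq=1): cold, king, lead, light, stone, street

6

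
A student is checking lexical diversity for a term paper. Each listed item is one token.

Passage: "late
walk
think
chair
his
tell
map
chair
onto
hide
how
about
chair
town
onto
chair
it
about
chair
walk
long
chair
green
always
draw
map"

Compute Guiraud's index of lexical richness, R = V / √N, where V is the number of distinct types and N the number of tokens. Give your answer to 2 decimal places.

N = 26, V = 17.
√N = 5.099020
R = 17 / 5.099020 = 3.33

3.33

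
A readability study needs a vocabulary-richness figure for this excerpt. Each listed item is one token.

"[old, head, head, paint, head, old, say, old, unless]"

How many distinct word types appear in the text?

5

Distinct types: {head, old, paint, say, unless}
V = 5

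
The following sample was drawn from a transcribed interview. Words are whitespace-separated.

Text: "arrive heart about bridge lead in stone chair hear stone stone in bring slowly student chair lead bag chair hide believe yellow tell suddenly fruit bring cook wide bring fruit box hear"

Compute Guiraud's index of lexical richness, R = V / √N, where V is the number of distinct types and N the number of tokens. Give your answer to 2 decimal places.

N = 32, V = 22.
√N = 5.656854
R = 22 / 5.656854 = 3.89

3.89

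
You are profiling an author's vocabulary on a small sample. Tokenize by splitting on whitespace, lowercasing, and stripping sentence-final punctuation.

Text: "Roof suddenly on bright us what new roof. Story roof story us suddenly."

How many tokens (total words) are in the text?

13

Tokens: roof, suddenly, on, bright, us, what, new, roof, story, roof, story, us, suddenly
N = 13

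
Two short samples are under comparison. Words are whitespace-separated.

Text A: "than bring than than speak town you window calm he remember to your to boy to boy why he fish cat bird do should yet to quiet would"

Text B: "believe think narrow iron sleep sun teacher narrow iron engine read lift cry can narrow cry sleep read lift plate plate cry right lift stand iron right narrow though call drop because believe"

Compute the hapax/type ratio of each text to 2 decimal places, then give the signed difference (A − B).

A: hapax=17, V=21, ratio=0.81
B: hapax=10, V=19, ratio=0.53
Difference = 0.81 − 0.53 = 0.28

0.28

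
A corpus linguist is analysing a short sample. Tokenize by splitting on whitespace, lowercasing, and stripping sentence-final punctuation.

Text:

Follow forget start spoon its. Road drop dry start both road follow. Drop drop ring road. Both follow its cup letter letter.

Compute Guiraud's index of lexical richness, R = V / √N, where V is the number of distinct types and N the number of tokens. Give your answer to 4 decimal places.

2.5584

N = 22, V = 12.
√N = 4.690416
R = 12 / 4.690416 = 2.5584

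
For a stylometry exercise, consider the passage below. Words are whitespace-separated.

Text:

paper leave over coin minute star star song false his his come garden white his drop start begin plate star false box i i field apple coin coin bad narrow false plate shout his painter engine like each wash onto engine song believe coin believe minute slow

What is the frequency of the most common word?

Frequencies: coin:4, his:4, star:3, false:3, minute:2, song:2, plate:2, i:2, engine:2, believe:2, paper:1, leave:1, over:1, come:1, garden:1, white:1, drop:1, start:1, begin:1, box:1, … (11 more, each freq 1)
Most common: 'coin' with frequency 4.

4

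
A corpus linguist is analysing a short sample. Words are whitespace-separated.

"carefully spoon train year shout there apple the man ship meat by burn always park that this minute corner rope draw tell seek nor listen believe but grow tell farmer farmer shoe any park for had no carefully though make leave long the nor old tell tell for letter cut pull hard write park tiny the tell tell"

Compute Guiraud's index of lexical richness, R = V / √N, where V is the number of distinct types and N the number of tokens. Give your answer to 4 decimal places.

N = 58, V = 45.
√N = 7.615773
R = 45 / 7.615773 = 5.9088

5.9088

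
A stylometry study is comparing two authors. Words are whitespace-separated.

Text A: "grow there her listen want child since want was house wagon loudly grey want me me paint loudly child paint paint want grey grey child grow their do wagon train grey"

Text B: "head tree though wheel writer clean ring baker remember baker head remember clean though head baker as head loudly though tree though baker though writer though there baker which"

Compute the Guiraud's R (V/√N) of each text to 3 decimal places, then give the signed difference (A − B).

A: V=17, N=31, R=3.053
B: V=13, N=29, R=2.414
Difference = 3.053 − 2.414 = 0.639

0.639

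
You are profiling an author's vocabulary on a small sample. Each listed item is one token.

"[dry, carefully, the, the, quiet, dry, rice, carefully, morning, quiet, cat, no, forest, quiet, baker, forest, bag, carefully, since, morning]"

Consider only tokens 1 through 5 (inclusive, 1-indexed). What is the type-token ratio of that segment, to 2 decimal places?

0.80

Segment tokens 1–5: dry, carefully, the, the, quiet
Segment N = 5, segment V = 4.
TTR = 4 / 5 = 0.80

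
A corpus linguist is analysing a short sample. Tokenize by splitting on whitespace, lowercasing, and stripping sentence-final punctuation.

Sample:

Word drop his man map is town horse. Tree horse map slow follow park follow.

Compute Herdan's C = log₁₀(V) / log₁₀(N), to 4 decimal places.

N = 15, V = 12.
log₁₀(V) = 1.079181, log₁₀(N) = 1.176091
C = 1.079181 / 1.176091 = 0.9176

0.9176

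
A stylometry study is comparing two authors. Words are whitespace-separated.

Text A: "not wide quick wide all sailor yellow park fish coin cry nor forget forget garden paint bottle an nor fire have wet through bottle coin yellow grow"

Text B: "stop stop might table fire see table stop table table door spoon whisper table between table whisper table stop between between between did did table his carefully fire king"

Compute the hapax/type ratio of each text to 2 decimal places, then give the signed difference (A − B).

0.17

A: hapax=15, V=21, ratio=0.71
B: hapax=7, V=13, ratio=0.54
Difference = 0.71 − 0.54 = 0.17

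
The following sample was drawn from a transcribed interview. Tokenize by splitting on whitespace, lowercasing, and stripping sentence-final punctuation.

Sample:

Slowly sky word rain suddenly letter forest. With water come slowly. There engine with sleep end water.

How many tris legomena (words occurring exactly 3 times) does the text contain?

Frequencies: slowly:2, with:2, water:2, sky:1, word:1, rain:1, suddenly:1, letter:1, forest:1, come:1, there:1, engine:1, sleep:1, end:1
Words with frequency 3: (none)

0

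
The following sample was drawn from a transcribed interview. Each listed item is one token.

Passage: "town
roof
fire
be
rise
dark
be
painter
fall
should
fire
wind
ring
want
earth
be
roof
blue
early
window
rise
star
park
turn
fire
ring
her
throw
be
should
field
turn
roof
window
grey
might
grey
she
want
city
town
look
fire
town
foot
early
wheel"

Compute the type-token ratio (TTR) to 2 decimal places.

0.62

N = 47 tokens, V = 29 types.
TTR = V / N = 29 / 47 = 0.62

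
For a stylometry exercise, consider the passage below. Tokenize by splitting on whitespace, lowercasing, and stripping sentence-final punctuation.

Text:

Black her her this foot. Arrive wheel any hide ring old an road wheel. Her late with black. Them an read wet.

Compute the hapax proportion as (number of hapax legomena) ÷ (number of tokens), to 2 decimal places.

0.59

Frequencies: her:3, black:2, wheel:2, an:2, this:1, foot:1, arrive:1, any:1, hide:1, ring:1, old:1, road:1, late:1, with:1, them:1, read:1, wet:1
Hapax count = 13; token count = 22.
Ratio = 13 / 22 = 0.59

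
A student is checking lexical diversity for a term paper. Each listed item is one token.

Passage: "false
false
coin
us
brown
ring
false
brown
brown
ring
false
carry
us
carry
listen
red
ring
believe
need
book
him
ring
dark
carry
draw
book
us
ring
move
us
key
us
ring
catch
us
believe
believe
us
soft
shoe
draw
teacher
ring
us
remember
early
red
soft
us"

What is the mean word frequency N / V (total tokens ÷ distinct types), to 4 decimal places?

N = 49 tokens, V = 22 types.
Mean frequency = N / V = 49 / 22 = 2.2273

2.2273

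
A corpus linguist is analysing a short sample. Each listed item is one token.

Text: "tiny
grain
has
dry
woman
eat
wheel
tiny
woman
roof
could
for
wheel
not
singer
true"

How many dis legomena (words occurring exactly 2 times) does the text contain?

Frequencies: tiny:2, woman:2, wheel:2, grain:1, has:1, dry:1, eat:1, roof:1, could:1, for:1, not:1, singer:1, true:1
Words with frequency 2: tiny, wheel, woman

3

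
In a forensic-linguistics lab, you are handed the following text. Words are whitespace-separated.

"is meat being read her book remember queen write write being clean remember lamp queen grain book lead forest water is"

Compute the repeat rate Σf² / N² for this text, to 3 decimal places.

0.075

Frequencies: is:2, being:2, book:2, remember:2, queen:2, write:2, meat:1, read:1, her:1, clean:1, lamp:1, grain:1, lead:1, forest:1, water:1
Σf² = 33; N² = 441
Repeat rate = 33 / 441 = 0.075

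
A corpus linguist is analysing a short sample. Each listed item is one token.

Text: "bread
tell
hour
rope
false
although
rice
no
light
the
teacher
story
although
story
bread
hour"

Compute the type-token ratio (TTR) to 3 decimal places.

0.750

N = 16 tokens, V = 12 types.
TTR = V / N = 12 / 16 = 0.750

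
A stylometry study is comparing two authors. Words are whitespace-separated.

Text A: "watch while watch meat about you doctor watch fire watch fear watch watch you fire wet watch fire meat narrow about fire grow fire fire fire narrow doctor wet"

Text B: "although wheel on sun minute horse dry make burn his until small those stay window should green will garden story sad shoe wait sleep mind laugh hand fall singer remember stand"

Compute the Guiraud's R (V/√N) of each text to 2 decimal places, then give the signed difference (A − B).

-3.53

A: V=11, N=29, R=2.04
B: V=31, N=31, R=5.57
Difference = 2.04 − 5.57 = -3.53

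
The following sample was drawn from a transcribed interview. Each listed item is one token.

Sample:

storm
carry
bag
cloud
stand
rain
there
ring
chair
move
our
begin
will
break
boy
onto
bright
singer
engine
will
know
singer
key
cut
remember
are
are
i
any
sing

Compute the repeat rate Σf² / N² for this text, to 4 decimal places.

Frequencies: will:2, singer:2, are:2, storm:1, carry:1, bag:1, cloud:1, stand:1, rain:1, there:1, ring:1, chair:1, move:1, our:1, begin:1, break:1, boy:1, onto:1, bright:1, engine:1, … (7 more, each freq 1)
Σf² = 36; N² = 900
Repeat rate = 36 / 900 = 0.0400

0.0400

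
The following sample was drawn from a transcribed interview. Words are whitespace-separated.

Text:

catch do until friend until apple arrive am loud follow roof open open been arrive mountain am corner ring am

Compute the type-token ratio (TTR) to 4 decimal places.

0.7500

N = 20 tokens, V = 15 types.
TTR = V / N = 15 / 20 = 0.7500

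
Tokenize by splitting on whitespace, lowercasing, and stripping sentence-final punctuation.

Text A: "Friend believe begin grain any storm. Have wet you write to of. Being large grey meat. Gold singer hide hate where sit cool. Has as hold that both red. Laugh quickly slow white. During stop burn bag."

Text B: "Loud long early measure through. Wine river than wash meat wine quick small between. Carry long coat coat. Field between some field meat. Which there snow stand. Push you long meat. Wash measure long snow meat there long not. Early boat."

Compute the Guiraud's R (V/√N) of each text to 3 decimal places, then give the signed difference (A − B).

2.179

A: V=37, N=37, R=6.083
B: V=25, N=41, R=3.904
Difference = 6.083 − 3.904 = 2.179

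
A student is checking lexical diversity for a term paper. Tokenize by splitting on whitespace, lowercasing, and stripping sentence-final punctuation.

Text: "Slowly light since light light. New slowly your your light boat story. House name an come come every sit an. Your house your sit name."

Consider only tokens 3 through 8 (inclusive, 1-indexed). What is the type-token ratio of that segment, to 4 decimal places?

Segment tokens 3–8: since, light, light, new, slowly, your
Segment N = 6, segment V = 5.
TTR = 5 / 6 = 0.8333

0.8333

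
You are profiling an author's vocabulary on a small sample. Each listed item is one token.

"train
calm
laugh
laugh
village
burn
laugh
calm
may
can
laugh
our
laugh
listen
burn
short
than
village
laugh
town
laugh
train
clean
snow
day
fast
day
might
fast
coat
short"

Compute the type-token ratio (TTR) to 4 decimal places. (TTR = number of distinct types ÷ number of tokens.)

N = 31 tokens, V = 18 types.
TTR = V / N = 18 / 31 = 0.5806

0.5806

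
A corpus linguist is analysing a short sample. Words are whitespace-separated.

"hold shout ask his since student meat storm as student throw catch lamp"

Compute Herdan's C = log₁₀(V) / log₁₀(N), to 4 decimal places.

N = 13, V = 12.
log₁₀(V) = 1.079181, log₁₀(N) = 1.113943
C = 1.079181 / 1.113943 = 0.9688

0.9688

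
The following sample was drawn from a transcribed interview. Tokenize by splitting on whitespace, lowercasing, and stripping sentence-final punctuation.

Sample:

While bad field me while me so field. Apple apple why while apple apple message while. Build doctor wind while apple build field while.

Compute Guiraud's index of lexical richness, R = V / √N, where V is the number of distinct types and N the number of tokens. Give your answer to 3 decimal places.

N = 24, V = 11.
√N = 4.898979
R = 11 / 4.898979 = 2.245

2.245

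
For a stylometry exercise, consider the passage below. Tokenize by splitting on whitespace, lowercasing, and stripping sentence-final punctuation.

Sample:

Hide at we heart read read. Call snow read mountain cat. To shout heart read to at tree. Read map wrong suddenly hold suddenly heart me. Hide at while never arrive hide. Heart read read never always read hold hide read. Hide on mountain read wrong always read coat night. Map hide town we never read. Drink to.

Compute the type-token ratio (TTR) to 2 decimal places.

N = 58 tokens, V = 26 types.
TTR = V / N = 26 / 58 = 0.45

0.45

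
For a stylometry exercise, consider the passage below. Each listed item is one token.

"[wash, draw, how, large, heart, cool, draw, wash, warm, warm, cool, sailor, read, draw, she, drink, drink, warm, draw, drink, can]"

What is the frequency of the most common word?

Frequencies: draw:4, warm:3, drink:3, wash:2, cool:2, how:1, large:1, heart:1, sailor:1, read:1, she:1, can:1
Most common: 'draw' with frequency 4.

4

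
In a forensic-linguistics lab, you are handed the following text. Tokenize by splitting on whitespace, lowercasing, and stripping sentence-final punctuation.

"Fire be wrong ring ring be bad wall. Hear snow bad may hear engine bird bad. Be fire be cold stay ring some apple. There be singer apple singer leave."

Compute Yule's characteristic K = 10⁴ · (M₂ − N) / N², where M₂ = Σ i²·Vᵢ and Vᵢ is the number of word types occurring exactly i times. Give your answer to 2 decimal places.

Frequencies: be:5, ring:3, bad:3, fire:2, hear:2, apple:2, singer:2, wrong:1, wall:1, snow:1, may:1, engine:1, bird:1, cold:1, stay:1, some:1, there:1, leave:1
N = 30. Frequency spectrum: V_1=11, V_2=4, V_3=2, V_5=1
M₂ = 1²·11 + 2²·4 + 3²·2 + 5²·1 = 70
K = 10000 × (70 − 30) / 30² = 444.44

444.44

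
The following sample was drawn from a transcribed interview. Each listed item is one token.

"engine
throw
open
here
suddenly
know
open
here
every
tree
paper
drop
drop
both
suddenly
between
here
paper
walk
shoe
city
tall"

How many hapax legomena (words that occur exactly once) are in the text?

Frequencies: here:3, open:2, suddenly:2, paper:2, drop:2, engine:1, throw:1, know:1, every:1, tree:1, both:1, between:1, walk:1, shoe:1, city:1, tall:1
Hapax (freq=1): between, both, city, engine, every, know, shoe, tall, throw, tree, walk

11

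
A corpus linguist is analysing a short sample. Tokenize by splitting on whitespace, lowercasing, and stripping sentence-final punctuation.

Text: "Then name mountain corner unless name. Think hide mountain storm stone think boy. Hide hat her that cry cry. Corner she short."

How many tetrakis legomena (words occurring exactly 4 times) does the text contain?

Frequencies: name:2, mountain:2, corner:2, think:2, hide:2, cry:2, then:1, unless:1, storm:1, stone:1, boy:1, hat:1, her:1, that:1, she:1, short:1
Words with frequency 4: (none)

0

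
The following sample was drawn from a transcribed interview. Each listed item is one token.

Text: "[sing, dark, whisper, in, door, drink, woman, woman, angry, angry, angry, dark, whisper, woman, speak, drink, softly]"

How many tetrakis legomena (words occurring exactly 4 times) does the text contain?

Frequencies: woman:3, angry:3, dark:2, whisper:2, drink:2, sing:1, in:1, door:1, speak:1, softly:1
Words with frequency 4: (none)

0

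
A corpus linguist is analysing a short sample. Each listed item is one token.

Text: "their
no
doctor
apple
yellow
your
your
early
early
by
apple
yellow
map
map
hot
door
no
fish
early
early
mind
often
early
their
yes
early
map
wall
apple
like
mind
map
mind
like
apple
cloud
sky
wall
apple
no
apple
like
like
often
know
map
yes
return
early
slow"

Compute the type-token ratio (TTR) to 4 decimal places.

0.4400

N = 50 tokens, V = 22 types.
TTR = V / N = 22 / 50 = 0.4400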